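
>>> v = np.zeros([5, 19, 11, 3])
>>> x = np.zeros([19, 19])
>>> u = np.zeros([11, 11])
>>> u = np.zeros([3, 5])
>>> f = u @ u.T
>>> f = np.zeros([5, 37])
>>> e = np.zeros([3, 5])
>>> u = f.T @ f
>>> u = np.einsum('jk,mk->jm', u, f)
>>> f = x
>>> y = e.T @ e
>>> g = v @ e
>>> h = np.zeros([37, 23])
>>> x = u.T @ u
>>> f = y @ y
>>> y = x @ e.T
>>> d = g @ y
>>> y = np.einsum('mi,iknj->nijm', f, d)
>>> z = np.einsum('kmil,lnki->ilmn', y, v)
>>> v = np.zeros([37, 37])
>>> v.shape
(37, 37)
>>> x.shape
(5, 5)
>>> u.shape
(37, 5)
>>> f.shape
(5, 5)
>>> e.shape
(3, 5)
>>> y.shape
(11, 5, 3, 5)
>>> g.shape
(5, 19, 11, 5)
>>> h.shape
(37, 23)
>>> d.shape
(5, 19, 11, 3)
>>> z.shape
(3, 5, 5, 19)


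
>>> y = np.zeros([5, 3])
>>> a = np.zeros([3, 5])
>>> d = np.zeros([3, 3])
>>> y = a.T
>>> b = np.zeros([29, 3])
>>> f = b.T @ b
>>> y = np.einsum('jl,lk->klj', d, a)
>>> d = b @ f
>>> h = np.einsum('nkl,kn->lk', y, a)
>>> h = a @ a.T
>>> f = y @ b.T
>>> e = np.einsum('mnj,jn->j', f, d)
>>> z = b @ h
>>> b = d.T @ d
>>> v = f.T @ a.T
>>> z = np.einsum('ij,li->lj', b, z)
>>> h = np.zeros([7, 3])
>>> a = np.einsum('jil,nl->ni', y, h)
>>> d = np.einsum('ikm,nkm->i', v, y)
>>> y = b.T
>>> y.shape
(3, 3)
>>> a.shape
(7, 3)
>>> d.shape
(29,)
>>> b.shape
(3, 3)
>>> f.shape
(5, 3, 29)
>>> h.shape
(7, 3)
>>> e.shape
(29,)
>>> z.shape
(29, 3)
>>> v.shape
(29, 3, 3)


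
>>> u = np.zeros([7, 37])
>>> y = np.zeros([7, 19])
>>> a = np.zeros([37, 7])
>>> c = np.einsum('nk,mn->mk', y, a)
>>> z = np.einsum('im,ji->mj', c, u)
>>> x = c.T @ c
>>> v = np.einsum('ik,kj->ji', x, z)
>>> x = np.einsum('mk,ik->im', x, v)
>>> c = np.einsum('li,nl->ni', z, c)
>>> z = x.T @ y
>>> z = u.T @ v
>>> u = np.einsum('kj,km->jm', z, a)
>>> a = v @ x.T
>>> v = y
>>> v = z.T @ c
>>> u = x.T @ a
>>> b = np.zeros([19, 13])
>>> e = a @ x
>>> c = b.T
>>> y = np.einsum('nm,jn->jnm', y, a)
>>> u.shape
(19, 7)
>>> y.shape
(7, 7, 19)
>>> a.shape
(7, 7)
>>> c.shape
(13, 19)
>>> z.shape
(37, 19)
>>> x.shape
(7, 19)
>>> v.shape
(19, 7)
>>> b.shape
(19, 13)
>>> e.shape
(7, 19)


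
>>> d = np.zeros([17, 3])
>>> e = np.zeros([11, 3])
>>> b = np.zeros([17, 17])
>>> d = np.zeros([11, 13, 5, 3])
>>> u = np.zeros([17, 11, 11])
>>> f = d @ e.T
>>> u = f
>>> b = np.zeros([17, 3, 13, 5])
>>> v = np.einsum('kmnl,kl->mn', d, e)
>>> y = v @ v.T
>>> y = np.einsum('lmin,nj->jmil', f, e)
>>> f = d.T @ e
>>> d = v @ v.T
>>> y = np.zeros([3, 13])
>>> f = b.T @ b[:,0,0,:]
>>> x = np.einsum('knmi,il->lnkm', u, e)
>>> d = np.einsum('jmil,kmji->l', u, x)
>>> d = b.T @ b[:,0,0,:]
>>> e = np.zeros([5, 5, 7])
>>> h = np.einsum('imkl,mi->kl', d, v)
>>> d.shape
(5, 13, 3, 5)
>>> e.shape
(5, 5, 7)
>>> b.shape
(17, 3, 13, 5)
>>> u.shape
(11, 13, 5, 11)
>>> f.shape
(5, 13, 3, 5)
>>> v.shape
(13, 5)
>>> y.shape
(3, 13)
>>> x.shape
(3, 13, 11, 5)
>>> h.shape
(3, 5)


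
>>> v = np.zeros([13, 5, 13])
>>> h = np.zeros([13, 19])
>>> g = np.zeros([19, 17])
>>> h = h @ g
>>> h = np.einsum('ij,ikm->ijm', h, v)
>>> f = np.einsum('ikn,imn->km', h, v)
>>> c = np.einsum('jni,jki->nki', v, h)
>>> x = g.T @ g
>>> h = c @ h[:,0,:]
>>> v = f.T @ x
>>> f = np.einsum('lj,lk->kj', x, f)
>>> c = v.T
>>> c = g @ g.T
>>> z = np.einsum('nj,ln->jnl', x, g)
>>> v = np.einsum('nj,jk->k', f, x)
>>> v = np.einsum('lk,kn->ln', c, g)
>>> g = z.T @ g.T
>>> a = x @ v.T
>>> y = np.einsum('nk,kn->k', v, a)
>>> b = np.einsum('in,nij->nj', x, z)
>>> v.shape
(19, 17)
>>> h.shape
(5, 17, 13)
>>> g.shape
(19, 17, 19)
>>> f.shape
(5, 17)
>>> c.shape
(19, 19)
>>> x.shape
(17, 17)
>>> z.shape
(17, 17, 19)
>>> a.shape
(17, 19)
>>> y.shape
(17,)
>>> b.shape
(17, 19)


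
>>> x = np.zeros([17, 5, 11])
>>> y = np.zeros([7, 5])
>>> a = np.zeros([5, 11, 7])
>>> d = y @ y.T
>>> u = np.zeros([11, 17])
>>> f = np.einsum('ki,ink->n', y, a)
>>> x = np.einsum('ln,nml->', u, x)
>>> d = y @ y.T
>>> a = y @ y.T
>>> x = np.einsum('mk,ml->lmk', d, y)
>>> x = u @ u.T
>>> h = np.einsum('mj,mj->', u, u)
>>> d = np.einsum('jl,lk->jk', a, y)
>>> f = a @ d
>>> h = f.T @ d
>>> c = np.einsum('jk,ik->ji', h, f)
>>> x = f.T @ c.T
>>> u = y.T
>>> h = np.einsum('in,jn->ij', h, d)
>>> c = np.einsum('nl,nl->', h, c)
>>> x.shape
(5, 5)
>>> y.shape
(7, 5)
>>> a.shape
(7, 7)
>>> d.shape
(7, 5)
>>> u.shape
(5, 7)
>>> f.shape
(7, 5)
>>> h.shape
(5, 7)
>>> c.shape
()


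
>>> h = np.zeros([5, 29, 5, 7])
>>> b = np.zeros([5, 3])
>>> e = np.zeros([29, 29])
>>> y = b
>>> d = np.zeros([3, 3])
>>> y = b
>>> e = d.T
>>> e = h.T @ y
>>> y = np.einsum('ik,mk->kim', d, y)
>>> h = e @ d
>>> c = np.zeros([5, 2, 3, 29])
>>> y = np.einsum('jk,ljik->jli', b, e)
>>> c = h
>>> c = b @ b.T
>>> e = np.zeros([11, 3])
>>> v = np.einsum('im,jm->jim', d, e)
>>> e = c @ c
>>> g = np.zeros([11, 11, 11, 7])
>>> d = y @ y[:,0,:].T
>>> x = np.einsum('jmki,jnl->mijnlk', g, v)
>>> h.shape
(7, 5, 29, 3)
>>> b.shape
(5, 3)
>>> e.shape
(5, 5)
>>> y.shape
(5, 7, 29)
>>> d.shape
(5, 7, 5)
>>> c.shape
(5, 5)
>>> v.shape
(11, 3, 3)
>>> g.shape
(11, 11, 11, 7)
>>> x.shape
(11, 7, 11, 3, 3, 11)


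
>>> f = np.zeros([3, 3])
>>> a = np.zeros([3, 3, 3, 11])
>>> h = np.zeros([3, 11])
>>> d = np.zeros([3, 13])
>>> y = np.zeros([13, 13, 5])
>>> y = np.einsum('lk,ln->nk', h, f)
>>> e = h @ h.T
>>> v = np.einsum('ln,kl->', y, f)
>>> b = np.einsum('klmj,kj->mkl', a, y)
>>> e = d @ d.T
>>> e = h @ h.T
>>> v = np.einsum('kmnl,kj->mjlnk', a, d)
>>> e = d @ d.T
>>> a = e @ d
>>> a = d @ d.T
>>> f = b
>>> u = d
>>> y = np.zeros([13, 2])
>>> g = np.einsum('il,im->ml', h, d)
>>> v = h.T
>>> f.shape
(3, 3, 3)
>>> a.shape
(3, 3)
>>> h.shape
(3, 11)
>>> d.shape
(3, 13)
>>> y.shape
(13, 2)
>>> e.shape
(3, 3)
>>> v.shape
(11, 3)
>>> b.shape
(3, 3, 3)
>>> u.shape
(3, 13)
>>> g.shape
(13, 11)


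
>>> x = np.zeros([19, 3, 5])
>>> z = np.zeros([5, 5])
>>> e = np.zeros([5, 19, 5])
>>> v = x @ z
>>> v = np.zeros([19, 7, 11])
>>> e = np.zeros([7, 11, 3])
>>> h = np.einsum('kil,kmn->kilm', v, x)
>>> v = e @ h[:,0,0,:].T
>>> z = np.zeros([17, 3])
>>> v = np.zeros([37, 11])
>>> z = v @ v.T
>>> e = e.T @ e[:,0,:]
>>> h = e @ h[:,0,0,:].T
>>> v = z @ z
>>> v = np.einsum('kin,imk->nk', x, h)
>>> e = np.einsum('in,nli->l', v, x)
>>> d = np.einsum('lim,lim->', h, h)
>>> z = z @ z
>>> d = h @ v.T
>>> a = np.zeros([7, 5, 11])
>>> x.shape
(19, 3, 5)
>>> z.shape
(37, 37)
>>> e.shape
(3,)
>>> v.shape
(5, 19)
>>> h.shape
(3, 11, 19)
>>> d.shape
(3, 11, 5)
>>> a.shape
(7, 5, 11)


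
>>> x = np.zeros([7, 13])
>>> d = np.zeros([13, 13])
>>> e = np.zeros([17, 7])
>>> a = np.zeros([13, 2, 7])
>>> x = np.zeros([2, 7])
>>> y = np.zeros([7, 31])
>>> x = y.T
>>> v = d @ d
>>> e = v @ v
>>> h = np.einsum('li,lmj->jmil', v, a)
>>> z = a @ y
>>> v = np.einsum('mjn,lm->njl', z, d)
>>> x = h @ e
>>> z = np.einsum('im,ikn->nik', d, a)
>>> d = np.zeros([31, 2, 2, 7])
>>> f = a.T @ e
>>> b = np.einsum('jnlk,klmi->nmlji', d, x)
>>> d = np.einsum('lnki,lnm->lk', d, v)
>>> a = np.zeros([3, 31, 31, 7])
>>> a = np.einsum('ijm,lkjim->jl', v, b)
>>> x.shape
(7, 2, 13, 13)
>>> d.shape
(31, 2)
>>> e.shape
(13, 13)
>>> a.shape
(2, 2)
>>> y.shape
(7, 31)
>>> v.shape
(31, 2, 13)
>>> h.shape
(7, 2, 13, 13)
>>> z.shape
(7, 13, 2)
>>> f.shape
(7, 2, 13)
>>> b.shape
(2, 13, 2, 31, 13)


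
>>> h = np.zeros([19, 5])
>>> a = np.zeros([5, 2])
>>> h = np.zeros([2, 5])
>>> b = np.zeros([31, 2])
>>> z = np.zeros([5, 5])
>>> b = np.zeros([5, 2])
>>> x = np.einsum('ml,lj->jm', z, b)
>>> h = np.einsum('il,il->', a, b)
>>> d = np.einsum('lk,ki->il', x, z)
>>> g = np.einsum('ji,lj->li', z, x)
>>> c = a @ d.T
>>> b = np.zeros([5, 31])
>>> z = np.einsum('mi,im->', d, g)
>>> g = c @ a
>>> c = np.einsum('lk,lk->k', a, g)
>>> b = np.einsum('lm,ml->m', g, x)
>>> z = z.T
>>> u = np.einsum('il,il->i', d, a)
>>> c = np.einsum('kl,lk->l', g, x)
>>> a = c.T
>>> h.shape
()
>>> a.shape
(2,)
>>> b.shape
(2,)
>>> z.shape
()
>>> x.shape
(2, 5)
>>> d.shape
(5, 2)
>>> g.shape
(5, 2)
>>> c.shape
(2,)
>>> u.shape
(5,)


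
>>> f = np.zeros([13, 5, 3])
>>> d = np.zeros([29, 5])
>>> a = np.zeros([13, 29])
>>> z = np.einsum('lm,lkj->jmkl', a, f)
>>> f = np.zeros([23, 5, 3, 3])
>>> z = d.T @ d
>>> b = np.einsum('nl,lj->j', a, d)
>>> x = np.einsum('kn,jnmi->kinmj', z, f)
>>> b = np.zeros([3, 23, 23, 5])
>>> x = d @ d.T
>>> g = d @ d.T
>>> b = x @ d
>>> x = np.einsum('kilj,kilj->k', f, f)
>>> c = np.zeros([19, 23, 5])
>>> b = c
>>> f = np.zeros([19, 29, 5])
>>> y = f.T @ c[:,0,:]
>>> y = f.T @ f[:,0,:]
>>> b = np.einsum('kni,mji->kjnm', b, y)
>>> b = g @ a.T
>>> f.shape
(19, 29, 5)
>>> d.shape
(29, 5)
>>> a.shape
(13, 29)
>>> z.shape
(5, 5)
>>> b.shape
(29, 13)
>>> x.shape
(23,)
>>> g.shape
(29, 29)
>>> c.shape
(19, 23, 5)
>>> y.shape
(5, 29, 5)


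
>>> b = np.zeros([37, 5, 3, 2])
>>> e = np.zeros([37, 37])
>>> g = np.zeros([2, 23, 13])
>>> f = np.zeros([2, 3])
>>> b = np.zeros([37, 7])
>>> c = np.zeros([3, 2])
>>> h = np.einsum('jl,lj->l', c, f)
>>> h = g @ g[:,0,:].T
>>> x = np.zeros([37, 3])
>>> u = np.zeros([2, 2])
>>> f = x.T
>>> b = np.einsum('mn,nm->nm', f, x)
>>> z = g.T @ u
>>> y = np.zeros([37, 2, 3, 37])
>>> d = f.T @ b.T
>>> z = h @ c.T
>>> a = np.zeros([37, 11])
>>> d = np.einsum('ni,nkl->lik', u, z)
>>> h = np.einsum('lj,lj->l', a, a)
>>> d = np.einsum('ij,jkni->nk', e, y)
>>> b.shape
(37, 3)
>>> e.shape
(37, 37)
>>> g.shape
(2, 23, 13)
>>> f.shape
(3, 37)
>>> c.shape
(3, 2)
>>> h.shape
(37,)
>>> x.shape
(37, 3)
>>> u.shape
(2, 2)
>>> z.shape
(2, 23, 3)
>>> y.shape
(37, 2, 3, 37)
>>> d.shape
(3, 2)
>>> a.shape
(37, 11)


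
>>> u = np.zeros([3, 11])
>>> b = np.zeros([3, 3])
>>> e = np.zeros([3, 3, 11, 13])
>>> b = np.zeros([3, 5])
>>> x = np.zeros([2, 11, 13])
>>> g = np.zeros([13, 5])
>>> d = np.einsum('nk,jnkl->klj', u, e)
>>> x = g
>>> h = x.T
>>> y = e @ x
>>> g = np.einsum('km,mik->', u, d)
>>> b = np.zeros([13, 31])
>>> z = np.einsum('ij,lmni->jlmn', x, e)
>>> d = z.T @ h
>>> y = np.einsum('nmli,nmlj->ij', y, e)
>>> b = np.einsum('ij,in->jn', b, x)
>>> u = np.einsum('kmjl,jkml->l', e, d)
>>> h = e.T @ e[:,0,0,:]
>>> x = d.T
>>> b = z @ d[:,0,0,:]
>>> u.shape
(13,)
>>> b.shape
(5, 3, 3, 13)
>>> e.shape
(3, 3, 11, 13)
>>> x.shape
(13, 3, 3, 11)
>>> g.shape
()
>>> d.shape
(11, 3, 3, 13)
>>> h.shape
(13, 11, 3, 13)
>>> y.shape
(5, 13)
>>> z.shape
(5, 3, 3, 11)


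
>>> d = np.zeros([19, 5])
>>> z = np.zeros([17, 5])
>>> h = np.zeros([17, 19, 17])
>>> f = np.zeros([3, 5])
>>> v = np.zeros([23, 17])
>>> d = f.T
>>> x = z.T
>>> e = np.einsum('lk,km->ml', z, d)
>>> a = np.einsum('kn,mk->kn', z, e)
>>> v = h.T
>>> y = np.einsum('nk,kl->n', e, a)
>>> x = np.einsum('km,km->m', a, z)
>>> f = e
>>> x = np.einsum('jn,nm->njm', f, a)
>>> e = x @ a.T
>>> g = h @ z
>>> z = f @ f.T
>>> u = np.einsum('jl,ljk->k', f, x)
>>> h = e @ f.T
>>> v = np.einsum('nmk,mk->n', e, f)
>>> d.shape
(5, 3)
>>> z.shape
(3, 3)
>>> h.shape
(17, 3, 3)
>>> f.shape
(3, 17)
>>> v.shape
(17,)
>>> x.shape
(17, 3, 5)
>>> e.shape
(17, 3, 17)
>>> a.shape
(17, 5)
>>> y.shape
(3,)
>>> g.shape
(17, 19, 5)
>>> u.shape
(5,)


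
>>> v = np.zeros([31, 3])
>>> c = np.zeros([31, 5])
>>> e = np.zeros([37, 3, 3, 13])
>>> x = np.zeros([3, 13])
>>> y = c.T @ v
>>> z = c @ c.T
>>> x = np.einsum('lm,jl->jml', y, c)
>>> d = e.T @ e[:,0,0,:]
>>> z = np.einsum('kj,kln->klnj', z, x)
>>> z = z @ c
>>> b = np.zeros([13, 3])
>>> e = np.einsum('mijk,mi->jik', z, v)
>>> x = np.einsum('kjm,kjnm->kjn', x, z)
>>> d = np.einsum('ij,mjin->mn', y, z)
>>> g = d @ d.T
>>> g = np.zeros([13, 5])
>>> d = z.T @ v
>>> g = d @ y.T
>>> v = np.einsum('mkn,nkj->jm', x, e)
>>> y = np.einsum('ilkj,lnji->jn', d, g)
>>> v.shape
(5, 31)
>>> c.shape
(31, 5)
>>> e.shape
(5, 3, 5)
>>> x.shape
(31, 3, 5)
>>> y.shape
(3, 5)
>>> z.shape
(31, 3, 5, 5)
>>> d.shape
(5, 5, 3, 3)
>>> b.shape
(13, 3)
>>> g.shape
(5, 5, 3, 5)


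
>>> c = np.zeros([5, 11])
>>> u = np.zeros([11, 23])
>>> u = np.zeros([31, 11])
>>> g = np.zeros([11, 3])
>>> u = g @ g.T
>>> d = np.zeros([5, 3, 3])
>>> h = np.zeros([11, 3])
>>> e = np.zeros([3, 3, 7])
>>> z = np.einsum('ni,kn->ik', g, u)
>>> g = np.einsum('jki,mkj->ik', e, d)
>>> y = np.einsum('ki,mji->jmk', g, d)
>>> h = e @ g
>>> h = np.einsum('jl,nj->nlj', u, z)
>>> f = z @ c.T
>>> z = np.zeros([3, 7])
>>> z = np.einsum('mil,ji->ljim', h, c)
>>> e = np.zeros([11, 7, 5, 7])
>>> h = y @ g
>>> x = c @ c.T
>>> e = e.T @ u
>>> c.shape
(5, 11)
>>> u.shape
(11, 11)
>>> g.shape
(7, 3)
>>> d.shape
(5, 3, 3)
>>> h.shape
(3, 5, 3)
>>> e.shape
(7, 5, 7, 11)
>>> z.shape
(11, 5, 11, 3)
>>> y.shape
(3, 5, 7)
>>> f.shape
(3, 5)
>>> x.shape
(5, 5)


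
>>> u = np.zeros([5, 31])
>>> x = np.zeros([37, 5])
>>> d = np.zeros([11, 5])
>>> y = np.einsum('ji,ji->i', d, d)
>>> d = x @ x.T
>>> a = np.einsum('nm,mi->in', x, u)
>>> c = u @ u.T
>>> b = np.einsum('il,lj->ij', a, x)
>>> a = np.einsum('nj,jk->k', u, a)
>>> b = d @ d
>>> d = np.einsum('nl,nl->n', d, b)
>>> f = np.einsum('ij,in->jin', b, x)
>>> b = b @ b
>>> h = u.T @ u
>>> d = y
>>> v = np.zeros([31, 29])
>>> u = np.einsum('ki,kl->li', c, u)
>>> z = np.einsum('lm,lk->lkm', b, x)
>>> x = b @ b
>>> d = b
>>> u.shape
(31, 5)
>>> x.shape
(37, 37)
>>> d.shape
(37, 37)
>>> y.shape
(5,)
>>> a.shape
(37,)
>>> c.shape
(5, 5)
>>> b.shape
(37, 37)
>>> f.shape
(37, 37, 5)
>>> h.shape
(31, 31)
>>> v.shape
(31, 29)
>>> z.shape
(37, 5, 37)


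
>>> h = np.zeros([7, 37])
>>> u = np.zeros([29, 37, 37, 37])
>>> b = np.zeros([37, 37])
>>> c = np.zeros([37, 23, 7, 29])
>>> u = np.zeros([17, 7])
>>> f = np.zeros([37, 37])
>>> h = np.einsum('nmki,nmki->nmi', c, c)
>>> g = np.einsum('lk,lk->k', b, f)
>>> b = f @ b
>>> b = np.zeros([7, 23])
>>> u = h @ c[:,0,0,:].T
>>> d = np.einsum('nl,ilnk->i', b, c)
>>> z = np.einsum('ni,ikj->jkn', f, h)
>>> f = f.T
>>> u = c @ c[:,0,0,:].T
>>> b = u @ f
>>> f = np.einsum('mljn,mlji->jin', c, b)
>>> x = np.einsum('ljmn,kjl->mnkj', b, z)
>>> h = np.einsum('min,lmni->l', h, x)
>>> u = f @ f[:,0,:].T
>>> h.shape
(7,)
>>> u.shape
(7, 37, 7)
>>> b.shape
(37, 23, 7, 37)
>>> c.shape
(37, 23, 7, 29)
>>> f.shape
(7, 37, 29)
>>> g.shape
(37,)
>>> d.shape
(37,)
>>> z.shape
(29, 23, 37)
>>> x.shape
(7, 37, 29, 23)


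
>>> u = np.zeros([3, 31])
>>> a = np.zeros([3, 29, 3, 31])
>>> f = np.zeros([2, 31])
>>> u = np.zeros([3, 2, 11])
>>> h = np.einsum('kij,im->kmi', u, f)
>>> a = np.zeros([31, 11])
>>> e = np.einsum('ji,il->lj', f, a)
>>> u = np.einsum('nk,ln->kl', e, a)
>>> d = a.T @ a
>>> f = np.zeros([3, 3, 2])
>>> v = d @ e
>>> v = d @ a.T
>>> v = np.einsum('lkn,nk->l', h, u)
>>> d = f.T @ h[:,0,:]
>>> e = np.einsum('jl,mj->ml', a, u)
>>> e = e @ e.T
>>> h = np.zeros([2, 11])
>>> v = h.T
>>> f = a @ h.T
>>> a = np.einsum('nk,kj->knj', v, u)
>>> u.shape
(2, 31)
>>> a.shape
(2, 11, 31)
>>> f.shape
(31, 2)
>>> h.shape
(2, 11)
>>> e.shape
(2, 2)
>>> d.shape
(2, 3, 2)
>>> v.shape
(11, 2)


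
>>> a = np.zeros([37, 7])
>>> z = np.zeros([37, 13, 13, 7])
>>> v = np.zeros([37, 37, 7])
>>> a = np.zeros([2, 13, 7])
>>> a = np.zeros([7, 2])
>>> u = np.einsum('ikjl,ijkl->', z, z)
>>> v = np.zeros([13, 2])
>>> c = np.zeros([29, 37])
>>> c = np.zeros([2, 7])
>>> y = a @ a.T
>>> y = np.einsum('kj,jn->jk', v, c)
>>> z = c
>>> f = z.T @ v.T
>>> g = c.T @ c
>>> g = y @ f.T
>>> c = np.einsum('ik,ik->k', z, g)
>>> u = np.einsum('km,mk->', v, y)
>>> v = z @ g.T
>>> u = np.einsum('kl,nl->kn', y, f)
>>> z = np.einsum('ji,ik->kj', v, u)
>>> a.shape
(7, 2)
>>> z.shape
(7, 2)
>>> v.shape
(2, 2)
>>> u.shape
(2, 7)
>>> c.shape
(7,)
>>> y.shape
(2, 13)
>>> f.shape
(7, 13)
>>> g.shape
(2, 7)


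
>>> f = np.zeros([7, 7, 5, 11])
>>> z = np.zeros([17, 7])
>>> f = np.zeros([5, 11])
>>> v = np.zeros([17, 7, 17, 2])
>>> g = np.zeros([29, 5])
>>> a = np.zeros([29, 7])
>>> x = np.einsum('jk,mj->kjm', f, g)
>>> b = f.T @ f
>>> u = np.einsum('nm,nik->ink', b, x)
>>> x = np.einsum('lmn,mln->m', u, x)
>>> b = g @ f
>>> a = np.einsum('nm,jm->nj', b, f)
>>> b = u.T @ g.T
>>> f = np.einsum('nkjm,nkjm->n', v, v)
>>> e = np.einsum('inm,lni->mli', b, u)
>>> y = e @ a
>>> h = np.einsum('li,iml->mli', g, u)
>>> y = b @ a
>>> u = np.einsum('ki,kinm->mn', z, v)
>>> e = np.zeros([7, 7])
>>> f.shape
(17,)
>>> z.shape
(17, 7)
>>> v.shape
(17, 7, 17, 2)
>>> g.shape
(29, 5)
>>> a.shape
(29, 5)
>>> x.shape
(11,)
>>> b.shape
(29, 11, 29)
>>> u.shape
(2, 17)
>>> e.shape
(7, 7)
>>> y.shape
(29, 11, 5)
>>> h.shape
(11, 29, 5)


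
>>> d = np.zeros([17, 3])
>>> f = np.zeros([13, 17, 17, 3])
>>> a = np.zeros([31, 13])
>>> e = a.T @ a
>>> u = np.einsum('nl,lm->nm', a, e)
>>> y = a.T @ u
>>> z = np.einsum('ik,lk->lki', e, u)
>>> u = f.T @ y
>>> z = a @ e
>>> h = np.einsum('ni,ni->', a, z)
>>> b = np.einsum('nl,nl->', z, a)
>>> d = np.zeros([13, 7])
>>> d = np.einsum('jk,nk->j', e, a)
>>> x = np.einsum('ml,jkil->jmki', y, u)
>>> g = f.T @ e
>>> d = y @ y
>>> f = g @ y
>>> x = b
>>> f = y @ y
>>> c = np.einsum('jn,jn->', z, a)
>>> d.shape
(13, 13)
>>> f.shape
(13, 13)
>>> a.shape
(31, 13)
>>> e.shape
(13, 13)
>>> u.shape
(3, 17, 17, 13)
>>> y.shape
(13, 13)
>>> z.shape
(31, 13)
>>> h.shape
()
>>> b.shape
()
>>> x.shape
()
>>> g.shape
(3, 17, 17, 13)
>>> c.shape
()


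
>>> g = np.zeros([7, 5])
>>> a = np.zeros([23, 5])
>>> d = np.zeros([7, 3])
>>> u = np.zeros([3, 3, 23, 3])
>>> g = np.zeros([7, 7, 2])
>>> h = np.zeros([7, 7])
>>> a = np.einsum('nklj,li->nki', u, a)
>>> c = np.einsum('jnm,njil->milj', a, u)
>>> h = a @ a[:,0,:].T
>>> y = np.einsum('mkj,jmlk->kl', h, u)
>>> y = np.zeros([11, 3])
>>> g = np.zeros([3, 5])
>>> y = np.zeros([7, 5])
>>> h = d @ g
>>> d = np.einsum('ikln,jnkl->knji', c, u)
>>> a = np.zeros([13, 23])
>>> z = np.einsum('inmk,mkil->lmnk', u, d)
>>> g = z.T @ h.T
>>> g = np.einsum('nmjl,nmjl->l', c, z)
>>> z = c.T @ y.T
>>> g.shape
(3,)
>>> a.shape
(13, 23)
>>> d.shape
(23, 3, 3, 5)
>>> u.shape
(3, 3, 23, 3)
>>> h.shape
(7, 5)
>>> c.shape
(5, 23, 3, 3)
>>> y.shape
(7, 5)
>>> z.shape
(3, 3, 23, 7)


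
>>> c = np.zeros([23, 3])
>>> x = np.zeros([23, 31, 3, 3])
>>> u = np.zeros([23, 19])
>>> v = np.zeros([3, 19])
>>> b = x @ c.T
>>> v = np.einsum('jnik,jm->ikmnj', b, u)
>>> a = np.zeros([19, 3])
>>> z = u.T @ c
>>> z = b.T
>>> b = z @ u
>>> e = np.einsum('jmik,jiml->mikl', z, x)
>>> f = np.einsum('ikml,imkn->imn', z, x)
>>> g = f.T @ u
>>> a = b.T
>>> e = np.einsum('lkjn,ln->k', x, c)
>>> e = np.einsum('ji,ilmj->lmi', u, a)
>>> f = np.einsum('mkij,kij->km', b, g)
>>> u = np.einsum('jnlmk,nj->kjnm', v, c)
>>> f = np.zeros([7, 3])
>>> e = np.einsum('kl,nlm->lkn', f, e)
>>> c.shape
(23, 3)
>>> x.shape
(23, 31, 3, 3)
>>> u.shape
(23, 3, 23, 31)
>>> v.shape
(3, 23, 19, 31, 23)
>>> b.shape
(23, 3, 31, 19)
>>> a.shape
(19, 31, 3, 23)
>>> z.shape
(23, 3, 31, 23)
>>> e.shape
(3, 7, 31)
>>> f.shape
(7, 3)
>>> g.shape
(3, 31, 19)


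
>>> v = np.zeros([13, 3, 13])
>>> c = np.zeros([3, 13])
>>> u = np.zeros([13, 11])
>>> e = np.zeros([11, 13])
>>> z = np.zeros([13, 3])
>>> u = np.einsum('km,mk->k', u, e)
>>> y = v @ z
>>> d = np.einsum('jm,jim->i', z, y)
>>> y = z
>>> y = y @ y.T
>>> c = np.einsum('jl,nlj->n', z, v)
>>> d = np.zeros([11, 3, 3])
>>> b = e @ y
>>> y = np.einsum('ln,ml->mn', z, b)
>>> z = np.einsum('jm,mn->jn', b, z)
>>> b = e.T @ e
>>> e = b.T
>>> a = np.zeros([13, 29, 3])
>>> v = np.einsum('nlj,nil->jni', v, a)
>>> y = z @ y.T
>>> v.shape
(13, 13, 29)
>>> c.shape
(13,)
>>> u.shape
(13,)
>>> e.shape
(13, 13)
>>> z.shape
(11, 3)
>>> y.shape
(11, 11)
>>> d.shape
(11, 3, 3)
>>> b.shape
(13, 13)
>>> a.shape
(13, 29, 3)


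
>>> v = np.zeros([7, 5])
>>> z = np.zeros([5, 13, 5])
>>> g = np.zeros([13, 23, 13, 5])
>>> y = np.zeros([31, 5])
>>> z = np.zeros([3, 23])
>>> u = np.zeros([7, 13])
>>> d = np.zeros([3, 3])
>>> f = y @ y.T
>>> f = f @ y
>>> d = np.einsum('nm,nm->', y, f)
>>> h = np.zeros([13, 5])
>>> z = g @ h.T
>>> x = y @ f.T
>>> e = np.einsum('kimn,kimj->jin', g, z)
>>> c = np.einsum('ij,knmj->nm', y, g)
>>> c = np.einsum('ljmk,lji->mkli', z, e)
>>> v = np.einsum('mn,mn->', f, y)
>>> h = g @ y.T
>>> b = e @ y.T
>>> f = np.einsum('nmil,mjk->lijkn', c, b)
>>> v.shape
()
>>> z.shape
(13, 23, 13, 13)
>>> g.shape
(13, 23, 13, 5)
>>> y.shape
(31, 5)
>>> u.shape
(7, 13)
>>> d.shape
()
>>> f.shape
(5, 13, 23, 31, 13)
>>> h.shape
(13, 23, 13, 31)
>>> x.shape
(31, 31)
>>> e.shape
(13, 23, 5)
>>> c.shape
(13, 13, 13, 5)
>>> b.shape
(13, 23, 31)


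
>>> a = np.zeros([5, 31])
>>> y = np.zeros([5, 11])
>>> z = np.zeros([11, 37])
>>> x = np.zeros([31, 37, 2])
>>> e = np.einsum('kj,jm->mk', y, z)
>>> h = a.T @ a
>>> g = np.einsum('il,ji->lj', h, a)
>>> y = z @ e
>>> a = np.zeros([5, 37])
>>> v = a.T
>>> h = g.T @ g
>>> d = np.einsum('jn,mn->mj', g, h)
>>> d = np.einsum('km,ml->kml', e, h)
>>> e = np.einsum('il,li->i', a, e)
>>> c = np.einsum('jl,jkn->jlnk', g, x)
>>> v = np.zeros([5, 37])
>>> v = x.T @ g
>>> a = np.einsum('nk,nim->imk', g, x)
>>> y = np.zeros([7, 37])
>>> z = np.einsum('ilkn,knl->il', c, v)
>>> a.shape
(37, 2, 5)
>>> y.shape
(7, 37)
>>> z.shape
(31, 5)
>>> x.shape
(31, 37, 2)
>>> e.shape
(5,)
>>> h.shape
(5, 5)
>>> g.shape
(31, 5)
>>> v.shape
(2, 37, 5)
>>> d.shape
(37, 5, 5)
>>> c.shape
(31, 5, 2, 37)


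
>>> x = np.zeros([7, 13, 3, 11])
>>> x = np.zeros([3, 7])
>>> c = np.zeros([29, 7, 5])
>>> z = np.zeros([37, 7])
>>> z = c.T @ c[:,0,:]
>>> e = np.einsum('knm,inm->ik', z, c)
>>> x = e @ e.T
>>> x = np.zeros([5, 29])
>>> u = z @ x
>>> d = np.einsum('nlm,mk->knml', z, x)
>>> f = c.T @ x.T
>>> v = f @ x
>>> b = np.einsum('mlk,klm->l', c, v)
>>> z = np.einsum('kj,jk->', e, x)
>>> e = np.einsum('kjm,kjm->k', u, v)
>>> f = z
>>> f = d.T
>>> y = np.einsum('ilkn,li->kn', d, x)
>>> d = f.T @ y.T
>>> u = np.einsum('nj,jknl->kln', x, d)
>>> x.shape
(5, 29)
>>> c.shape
(29, 7, 5)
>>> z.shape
()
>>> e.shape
(5,)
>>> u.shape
(5, 5, 5)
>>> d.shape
(29, 5, 5, 5)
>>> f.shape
(7, 5, 5, 29)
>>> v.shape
(5, 7, 29)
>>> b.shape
(7,)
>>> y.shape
(5, 7)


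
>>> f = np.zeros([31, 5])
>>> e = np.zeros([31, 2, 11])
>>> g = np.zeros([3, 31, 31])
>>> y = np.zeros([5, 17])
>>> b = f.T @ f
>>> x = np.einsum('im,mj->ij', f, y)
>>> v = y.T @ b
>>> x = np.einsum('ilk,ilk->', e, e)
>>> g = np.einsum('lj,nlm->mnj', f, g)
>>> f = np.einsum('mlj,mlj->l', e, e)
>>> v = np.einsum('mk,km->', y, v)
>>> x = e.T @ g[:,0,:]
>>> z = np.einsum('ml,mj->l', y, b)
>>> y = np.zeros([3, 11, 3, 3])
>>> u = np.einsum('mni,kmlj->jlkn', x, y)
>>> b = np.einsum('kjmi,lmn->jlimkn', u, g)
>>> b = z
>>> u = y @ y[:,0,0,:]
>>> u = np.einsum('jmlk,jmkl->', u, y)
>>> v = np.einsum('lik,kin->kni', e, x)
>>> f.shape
(2,)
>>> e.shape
(31, 2, 11)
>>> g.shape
(31, 3, 5)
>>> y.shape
(3, 11, 3, 3)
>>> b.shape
(17,)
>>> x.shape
(11, 2, 5)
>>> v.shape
(11, 5, 2)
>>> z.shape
(17,)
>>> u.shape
()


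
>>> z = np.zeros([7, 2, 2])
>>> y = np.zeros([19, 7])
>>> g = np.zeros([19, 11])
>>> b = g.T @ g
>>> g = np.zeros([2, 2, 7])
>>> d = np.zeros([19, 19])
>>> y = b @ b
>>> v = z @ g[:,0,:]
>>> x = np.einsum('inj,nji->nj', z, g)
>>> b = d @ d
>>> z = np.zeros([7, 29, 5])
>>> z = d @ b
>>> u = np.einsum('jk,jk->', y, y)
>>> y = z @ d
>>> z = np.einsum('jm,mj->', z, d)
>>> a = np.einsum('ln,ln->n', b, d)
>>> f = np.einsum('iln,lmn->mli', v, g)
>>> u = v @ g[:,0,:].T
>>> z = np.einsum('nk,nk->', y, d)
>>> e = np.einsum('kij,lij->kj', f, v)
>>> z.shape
()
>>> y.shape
(19, 19)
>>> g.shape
(2, 2, 7)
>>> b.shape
(19, 19)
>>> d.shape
(19, 19)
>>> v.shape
(7, 2, 7)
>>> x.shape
(2, 2)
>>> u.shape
(7, 2, 2)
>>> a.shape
(19,)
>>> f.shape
(2, 2, 7)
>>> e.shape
(2, 7)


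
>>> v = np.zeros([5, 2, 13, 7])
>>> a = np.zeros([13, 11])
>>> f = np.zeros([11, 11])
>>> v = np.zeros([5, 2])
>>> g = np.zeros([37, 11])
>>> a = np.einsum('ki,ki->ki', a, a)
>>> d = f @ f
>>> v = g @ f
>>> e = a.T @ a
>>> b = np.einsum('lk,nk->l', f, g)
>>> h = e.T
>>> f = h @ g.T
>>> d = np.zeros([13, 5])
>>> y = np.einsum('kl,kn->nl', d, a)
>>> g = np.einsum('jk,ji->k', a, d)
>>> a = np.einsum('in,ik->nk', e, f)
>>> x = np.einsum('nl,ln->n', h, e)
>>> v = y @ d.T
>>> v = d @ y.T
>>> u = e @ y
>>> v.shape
(13, 11)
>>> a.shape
(11, 37)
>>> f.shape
(11, 37)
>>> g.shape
(11,)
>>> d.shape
(13, 5)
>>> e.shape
(11, 11)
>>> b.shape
(11,)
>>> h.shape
(11, 11)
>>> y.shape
(11, 5)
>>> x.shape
(11,)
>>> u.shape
(11, 5)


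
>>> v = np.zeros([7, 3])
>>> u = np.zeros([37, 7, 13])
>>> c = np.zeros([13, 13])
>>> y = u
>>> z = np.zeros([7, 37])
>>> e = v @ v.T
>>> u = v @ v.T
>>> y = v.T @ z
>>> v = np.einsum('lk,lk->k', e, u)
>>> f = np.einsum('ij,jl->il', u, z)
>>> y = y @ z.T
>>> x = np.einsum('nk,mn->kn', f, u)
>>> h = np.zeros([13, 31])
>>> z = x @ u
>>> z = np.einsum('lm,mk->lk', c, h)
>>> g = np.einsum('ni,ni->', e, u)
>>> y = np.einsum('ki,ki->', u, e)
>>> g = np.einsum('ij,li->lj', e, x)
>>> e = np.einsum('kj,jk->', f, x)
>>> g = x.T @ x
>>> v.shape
(7,)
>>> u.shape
(7, 7)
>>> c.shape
(13, 13)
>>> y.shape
()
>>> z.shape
(13, 31)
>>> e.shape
()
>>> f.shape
(7, 37)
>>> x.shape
(37, 7)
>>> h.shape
(13, 31)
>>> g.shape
(7, 7)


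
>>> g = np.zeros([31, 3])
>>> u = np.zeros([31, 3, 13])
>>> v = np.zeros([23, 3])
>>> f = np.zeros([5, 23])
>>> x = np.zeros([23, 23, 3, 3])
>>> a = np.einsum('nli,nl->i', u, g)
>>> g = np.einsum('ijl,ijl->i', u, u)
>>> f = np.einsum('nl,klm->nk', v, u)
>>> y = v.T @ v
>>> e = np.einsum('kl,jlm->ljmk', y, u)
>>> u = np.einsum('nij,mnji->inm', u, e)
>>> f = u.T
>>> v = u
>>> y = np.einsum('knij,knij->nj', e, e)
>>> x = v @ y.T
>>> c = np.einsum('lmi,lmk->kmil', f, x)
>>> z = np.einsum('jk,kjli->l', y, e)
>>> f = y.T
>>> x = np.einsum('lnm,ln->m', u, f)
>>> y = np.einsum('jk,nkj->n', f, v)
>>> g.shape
(31,)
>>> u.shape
(3, 31, 3)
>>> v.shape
(3, 31, 3)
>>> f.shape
(3, 31)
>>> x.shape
(3,)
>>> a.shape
(13,)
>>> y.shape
(3,)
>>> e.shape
(3, 31, 13, 3)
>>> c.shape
(31, 31, 3, 3)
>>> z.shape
(13,)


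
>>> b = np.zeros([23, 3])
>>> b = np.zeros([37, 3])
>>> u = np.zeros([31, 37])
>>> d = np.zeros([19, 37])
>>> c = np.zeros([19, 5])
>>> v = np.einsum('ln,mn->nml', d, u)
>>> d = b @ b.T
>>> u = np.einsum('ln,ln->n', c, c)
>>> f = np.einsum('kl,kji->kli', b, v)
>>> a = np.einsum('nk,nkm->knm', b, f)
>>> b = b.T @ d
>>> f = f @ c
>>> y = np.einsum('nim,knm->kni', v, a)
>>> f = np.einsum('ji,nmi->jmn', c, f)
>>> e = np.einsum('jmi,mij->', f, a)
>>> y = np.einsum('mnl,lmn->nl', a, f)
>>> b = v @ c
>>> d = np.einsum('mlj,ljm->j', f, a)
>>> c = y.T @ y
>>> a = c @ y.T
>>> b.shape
(37, 31, 5)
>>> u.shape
(5,)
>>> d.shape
(37,)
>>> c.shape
(19, 19)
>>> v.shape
(37, 31, 19)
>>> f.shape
(19, 3, 37)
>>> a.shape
(19, 37)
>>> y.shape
(37, 19)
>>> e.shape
()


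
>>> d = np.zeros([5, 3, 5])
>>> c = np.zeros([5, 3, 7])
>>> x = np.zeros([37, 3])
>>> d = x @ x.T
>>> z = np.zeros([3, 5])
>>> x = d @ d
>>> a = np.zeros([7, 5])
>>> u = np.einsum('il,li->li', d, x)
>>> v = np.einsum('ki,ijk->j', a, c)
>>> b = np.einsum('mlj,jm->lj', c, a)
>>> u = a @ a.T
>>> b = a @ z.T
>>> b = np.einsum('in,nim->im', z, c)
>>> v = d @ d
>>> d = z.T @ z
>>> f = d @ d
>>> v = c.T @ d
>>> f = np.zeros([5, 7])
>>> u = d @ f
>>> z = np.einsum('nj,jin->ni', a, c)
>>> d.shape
(5, 5)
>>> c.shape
(5, 3, 7)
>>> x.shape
(37, 37)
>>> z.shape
(7, 3)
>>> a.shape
(7, 5)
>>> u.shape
(5, 7)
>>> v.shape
(7, 3, 5)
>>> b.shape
(3, 7)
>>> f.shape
(5, 7)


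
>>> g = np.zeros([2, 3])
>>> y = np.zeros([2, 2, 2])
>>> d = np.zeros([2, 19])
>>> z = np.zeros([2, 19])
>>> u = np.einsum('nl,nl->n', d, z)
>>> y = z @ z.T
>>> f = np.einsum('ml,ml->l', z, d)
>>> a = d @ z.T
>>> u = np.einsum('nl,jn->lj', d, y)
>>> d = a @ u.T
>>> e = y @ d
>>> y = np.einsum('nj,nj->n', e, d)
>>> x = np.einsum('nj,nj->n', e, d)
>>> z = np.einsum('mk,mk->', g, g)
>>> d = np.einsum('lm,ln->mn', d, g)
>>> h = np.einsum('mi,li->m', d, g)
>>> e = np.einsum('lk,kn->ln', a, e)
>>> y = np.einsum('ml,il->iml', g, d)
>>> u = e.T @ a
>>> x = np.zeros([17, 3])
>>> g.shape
(2, 3)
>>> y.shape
(19, 2, 3)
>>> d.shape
(19, 3)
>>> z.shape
()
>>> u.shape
(19, 2)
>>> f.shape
(19,)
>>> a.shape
(2, 2)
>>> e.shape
(2, 19)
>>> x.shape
(17, 3)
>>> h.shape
(19,)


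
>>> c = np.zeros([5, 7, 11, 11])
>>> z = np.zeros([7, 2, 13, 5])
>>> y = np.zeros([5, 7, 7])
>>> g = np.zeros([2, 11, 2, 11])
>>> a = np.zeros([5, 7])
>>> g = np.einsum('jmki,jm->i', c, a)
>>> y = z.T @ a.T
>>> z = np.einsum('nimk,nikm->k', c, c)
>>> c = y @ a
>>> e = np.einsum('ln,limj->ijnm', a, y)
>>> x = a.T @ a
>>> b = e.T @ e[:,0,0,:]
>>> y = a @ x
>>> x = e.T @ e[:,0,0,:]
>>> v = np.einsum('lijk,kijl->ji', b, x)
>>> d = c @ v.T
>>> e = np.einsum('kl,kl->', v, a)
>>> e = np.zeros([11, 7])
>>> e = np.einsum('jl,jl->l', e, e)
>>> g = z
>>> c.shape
(5, 13, 2, 7)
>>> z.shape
(11,)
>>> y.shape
(5, 7)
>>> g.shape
(11,)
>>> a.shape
(5, 7)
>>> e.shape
(7,)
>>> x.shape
(2, 7, 5, 2)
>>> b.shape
(2, 7, 5, 2)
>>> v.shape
(5, 7)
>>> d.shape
(5, 13, 2, 5)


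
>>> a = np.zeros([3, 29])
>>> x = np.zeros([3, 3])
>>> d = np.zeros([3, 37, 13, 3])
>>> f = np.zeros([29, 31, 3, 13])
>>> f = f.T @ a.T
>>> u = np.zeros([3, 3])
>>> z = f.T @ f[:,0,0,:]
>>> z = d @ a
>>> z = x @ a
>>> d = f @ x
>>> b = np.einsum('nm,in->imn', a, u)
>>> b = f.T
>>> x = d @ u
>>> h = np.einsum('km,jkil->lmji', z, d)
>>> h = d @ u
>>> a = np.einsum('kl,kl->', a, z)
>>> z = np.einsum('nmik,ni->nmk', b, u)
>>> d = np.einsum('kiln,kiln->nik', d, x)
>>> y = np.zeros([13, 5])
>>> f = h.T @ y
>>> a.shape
()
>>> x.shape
(13, 3, 31, 3)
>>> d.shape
(3, 3, 13)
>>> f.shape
(3, 31, 3, 5)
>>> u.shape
(3, 3)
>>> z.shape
(3, 31, 13)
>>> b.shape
(3, 31, 3, 13)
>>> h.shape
(13, 3, 31, 3)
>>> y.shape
(13, 5)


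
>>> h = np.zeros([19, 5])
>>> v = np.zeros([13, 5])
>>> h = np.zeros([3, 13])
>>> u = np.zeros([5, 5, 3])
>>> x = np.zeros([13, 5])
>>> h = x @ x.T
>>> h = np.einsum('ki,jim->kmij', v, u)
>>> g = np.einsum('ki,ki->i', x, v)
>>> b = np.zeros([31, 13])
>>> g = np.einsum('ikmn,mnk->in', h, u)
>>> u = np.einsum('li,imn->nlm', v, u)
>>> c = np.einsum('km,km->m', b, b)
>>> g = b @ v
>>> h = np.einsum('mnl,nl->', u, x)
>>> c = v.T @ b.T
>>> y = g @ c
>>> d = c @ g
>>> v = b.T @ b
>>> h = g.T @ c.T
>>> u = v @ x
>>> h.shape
(5, 5)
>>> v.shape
(13, 13)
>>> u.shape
(13, 5)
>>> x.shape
(13, 5)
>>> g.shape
(31, 5)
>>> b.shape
(31, 13)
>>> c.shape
(5, 31)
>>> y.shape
(31, 31)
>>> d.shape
(5, 5)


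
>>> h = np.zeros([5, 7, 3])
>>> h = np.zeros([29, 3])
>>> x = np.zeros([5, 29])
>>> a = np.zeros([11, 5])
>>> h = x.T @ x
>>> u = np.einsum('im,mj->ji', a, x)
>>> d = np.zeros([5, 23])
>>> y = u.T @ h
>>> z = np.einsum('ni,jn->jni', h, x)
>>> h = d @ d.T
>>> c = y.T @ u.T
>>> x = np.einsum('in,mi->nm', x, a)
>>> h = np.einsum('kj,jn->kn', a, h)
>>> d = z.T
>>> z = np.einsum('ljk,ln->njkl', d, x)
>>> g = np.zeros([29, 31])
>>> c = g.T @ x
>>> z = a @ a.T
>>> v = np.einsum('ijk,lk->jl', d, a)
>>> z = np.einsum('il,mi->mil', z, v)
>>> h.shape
(11, 5)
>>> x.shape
(29, 11)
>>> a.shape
(11, 5)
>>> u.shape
(29, 11)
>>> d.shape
(29, 29, 5)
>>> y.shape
(11, 29)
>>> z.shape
(29, 11, 11)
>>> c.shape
(31, 11)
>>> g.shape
(29, 31)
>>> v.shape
(29, 11)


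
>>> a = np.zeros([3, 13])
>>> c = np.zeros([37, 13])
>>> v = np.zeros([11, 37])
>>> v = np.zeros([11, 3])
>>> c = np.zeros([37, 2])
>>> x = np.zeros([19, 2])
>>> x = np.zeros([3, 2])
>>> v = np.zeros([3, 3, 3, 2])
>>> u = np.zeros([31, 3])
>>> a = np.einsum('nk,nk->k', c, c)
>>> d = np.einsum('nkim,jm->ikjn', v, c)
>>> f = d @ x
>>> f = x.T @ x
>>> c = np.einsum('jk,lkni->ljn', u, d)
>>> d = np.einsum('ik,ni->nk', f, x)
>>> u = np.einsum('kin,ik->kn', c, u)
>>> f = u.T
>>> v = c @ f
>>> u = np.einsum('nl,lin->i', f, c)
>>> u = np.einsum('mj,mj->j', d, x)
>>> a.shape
(2,)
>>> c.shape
(3, 31, 37)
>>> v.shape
(3, 31, 3)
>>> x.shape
(3, 2)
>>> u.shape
(2,)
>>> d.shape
(3, 2)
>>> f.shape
(37, 3)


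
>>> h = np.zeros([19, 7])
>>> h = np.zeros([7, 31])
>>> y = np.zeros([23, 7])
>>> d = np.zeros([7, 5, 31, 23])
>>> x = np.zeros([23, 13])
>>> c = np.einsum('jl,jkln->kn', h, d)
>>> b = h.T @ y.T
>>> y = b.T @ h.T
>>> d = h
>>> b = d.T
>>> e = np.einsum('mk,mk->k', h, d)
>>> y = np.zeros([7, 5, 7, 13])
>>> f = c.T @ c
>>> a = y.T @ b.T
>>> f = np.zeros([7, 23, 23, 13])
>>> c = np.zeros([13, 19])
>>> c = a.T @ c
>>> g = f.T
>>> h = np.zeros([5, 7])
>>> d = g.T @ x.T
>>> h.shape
(5, 7)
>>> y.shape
(7, 5, 7, 13)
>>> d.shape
(7, 23, 23, 23)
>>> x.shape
(23, 13)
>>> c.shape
(31, 5, 7, 19)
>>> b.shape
(31, 7)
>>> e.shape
(31,)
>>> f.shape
(7, 23, 23, 13)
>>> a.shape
(13, 7, 5, 31)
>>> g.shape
(13, 23, 23, 7)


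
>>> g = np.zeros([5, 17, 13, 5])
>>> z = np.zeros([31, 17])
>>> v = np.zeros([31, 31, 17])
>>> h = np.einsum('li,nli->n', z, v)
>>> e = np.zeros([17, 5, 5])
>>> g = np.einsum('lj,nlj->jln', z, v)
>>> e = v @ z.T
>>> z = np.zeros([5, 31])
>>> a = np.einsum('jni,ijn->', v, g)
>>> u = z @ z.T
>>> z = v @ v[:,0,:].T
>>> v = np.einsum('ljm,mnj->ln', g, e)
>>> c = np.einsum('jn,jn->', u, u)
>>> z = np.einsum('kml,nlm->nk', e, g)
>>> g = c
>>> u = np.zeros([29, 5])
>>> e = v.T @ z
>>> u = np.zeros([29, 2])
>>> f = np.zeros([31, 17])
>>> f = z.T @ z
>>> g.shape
()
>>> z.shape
(17, 31)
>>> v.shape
(17, 31)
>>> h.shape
(31,)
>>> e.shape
(31, 31)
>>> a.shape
()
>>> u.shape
(29, 2)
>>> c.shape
()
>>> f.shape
(31, 31)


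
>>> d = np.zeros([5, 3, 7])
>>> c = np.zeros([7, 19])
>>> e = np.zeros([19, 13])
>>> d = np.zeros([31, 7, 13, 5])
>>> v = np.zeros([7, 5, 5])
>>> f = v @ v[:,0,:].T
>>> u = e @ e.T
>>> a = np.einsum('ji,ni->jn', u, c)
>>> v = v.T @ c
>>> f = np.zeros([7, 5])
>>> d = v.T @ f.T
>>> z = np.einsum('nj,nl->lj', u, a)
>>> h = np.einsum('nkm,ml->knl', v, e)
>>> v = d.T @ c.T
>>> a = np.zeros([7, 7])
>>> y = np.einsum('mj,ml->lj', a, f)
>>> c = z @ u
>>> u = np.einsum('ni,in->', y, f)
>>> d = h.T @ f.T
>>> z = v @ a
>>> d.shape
(13, 5, 7)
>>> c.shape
(7, 19)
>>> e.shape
(19, 13)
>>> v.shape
(7, 5, 7)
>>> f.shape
(7, 5)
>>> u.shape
()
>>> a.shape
(7, 7)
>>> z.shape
(7, 5, 7)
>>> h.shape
(5, 5, 13)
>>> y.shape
(5, 7)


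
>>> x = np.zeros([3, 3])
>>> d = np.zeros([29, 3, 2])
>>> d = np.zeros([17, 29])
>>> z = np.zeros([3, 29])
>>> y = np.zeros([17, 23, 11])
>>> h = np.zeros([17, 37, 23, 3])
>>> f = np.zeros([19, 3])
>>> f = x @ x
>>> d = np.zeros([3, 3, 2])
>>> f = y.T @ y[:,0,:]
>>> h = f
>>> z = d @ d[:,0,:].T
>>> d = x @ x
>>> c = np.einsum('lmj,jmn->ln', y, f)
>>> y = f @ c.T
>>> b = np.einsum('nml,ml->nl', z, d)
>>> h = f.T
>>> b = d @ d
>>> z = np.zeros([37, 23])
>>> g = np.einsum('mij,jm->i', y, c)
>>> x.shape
(3, 3)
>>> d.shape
(3, 3)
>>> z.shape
(37, 23)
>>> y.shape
(11, 23, 17)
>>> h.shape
(11, 23, 11)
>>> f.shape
(11, 23, 11)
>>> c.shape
(17, 11)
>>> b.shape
(3, 3)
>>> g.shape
(23,)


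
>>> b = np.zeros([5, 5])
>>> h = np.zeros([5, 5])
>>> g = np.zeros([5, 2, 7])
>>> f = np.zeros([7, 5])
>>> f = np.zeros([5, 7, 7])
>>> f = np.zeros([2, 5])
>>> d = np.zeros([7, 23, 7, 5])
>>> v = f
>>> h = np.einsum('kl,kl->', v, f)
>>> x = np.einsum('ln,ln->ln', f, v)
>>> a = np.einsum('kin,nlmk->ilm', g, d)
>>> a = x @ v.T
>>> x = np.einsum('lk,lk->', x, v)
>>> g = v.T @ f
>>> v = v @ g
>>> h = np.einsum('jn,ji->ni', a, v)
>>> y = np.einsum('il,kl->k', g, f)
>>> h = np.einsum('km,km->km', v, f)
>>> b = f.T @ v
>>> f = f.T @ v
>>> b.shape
(5, 5)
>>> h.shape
(2, 5)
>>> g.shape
(5, 5)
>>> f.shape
(5, 5)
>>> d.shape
(7, 23, 7, 5)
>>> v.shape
(2, 5)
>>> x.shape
()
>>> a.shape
(2, 2)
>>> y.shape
(2,)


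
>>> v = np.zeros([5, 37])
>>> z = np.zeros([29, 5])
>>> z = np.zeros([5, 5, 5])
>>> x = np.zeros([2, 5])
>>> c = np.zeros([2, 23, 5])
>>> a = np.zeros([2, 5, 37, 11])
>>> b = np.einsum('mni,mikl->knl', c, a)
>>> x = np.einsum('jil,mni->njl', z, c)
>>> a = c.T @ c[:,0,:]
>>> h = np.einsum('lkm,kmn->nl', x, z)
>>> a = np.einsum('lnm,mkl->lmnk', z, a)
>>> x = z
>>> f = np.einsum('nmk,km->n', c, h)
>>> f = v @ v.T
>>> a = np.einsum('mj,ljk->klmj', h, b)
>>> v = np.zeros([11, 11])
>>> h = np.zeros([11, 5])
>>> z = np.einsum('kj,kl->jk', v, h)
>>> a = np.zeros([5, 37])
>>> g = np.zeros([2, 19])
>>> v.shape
(11, 11)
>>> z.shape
(11, 11)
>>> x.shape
(5, 5, 5)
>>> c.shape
(2, 23, 5)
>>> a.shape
(5, 37)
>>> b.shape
(37, 23, 11)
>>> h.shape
(11, 5)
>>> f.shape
(5, 5)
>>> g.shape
(2, 19)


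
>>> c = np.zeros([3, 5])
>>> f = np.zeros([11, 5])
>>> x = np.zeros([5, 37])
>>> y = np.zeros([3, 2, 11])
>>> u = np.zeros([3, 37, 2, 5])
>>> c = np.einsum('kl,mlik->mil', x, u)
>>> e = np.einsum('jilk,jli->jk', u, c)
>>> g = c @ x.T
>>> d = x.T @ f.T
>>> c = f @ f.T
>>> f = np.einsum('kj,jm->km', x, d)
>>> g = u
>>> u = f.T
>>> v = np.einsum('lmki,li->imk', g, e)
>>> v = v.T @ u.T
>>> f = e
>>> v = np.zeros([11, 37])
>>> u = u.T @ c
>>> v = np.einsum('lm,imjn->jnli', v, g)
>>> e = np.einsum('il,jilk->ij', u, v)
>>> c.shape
(11, 11)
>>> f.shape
(3, 5)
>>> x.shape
(5, 37)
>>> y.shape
(3, 2, 11)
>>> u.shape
(5, 11)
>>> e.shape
(5, 2)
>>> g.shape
(3, 37, 2, 5)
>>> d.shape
(37, 11)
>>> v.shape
(2, 5, 11, 3)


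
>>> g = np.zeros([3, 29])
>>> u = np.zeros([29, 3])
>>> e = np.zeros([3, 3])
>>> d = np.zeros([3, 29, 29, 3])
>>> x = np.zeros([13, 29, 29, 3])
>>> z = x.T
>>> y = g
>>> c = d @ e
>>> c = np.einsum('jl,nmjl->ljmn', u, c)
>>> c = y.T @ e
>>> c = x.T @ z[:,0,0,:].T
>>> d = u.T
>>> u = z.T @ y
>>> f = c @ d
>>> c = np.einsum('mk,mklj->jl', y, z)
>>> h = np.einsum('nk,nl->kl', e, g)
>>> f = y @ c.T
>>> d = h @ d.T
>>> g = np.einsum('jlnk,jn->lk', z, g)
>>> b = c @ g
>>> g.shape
(29, 13)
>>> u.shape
(13, 29, 29, 29)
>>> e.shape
(3, 3)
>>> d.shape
(3, 3)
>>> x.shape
(13, 29, 29, 3)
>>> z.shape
(3, 29, 29, 13)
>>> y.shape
(3, 29)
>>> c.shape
(13, 29)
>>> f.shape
(3, 13)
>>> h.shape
(3, 29)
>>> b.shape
(13, 13)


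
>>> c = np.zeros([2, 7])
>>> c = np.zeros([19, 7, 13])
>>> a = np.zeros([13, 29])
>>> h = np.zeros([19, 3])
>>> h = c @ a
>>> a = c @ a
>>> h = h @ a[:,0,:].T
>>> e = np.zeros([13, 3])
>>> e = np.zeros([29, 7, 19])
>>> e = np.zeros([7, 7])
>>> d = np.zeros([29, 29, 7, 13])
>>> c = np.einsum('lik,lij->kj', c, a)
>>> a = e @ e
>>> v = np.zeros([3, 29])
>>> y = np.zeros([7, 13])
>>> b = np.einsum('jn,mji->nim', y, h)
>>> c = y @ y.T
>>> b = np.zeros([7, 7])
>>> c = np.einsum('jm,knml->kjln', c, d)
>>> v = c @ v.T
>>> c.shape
(29, 7, 13, 29)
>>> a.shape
(7, 7)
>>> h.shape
(19, 7, 19)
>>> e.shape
(7, 7)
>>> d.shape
(29, 29, 7, 13)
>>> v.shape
(29, 7, 13, 3)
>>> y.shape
(7, 13)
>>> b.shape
(7, 7)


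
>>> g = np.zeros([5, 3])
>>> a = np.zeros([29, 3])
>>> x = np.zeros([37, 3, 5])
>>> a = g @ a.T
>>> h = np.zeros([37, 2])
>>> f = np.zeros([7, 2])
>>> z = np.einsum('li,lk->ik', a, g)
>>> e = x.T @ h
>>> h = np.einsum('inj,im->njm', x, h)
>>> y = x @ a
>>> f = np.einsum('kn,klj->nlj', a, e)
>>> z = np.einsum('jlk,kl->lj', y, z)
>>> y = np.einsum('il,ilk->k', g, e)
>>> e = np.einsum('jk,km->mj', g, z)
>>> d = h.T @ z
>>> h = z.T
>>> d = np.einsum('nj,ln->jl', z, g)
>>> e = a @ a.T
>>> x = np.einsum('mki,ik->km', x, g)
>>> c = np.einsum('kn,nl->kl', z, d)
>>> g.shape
(5, 3)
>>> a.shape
(5, 29)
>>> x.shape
(3, 37)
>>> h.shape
(37, 3)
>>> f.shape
(29, 3, 2)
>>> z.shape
(3, 37)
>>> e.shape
(5, 5)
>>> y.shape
(2,)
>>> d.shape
(37, 5)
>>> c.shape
(3, 5)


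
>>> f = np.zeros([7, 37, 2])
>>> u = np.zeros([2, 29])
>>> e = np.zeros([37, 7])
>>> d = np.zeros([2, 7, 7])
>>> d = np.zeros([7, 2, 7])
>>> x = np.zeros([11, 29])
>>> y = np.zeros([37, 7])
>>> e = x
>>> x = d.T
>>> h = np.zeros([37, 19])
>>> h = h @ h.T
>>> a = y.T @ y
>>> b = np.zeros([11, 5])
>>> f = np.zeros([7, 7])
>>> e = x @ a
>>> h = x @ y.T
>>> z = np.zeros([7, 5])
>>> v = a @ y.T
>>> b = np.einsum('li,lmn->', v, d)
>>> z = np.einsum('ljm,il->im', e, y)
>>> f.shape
(7, 7)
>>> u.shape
(2, 29)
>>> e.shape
(7, 2, 7)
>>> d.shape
(7, 2, 7)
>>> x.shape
(7, 2, 7)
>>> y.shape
(37, 7)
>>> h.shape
(7, 2, 37)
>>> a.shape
(7, 7)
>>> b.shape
()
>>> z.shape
(37, 7)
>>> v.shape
(7, 37)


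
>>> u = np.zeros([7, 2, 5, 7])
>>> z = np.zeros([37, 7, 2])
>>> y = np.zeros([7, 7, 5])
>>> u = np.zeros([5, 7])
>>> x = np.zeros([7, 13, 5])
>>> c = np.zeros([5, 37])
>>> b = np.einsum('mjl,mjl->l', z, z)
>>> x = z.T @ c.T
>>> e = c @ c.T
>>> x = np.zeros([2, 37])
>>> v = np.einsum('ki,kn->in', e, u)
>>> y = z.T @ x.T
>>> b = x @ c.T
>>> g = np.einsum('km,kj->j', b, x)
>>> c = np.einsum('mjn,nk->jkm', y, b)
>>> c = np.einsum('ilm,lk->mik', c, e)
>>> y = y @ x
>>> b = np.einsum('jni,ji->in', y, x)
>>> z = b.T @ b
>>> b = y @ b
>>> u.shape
(5, 7)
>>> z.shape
(7, 7)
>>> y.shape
(2, 7, 37)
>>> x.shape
(2, 37)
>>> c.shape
(2, 7, 5)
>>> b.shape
(2, 7, 7)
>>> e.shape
(5, 5)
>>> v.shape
(5, 7)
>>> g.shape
(37,)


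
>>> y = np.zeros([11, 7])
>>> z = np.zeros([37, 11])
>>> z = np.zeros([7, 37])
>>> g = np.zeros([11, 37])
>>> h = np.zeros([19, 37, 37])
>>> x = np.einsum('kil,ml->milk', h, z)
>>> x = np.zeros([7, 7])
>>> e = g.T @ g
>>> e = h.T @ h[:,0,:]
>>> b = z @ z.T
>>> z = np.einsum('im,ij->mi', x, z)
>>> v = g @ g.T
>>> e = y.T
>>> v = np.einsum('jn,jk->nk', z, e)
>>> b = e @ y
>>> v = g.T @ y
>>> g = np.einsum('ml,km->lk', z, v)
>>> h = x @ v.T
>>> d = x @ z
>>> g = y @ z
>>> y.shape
(11, 7)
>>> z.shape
(7, 7)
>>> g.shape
(11, 7)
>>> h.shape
(7, 37)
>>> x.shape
(7, 7)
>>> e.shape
(7, 11)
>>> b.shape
(7, 7)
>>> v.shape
(37, 7)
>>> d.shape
(7, 7)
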